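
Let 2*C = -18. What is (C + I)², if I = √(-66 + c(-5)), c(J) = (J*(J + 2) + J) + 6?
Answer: 31 - 90*I*√2 ≈ 31.0 - 127.28*I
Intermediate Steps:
C = -9 (C = (½)*(-18) = -9)
c(J) = 6 + J + J*(2 + J) (c(J) = (J*(2 + J) + J) + 6 = (J + J*(2 + J)) + 6 = 6 + J + J*(2 + J))
I = 5*I*√2 (I = √(-66 + (6 + (-5)² + 3*(-5))) = √(-66 + (6 + 25 - 15)) = √(-66 + 16) = √(-50) = 5*I*√2 ≈ 7.0711*I)
(C + I)² = (-9 + 5*I*√2)²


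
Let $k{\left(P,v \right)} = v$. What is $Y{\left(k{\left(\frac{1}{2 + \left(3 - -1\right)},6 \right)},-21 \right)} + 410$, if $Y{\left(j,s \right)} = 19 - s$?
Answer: $450$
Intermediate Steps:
$Y{\left(k{\left(\frac{1}{2 + \left(3 - -1\right)},6 \right)},-21 \right)} + 410 = \left(19 - -21\right) + 410 = \left(19 + 21\right) + 410 = 40 + 410 = 450$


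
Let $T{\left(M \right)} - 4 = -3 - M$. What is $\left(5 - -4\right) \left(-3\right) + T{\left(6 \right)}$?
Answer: $-32$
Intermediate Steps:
$T{\left(M \right)} = 1 - M$ ($T{\left(M \right)} = 4 - \left(3 + M\right) = 1 - M$)
$\left(5 - -4\right) \left(-3\right) + T{\left(6 \right)} = \left(5 - -4\right) \left(-3\right) + \left(1 - 6\right) = \left(5 + 4\right) \left(-3\right) + \left(1 - 6\right) = 9 \left(-3\right) - 5 = -27 - 5 = -32$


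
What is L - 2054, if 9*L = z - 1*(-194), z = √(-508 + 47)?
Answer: -18292/9 + I*√461/9 ≈ -2032.4 + 2.3857*I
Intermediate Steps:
z = I*√461 (z = √(-461) = I*√461 ≈ 21.471*I)
L = 194/9 + I*√461/9 (L = (I*√461 - 1*(-194))/9 = (I*√461 + 194)/9 = (194 + I*√461)/9 = 194/9 + I*√461/9 ≈ 21.556 + 2.3857*I)
L - 2054 = (194/9 + I*√461/9) - 2054 = -18292/9 + I*√461/9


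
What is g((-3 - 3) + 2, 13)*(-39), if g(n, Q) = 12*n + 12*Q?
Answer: -4212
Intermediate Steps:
g(n, Q) = 12*Q + 12*n
g((-3 - 3) + 2, 13)*(-39) = (12*13 + 12*((-3 - 3) + 2))*(-39) = (156 + 12*(-6 + 2))*(-39) = (156 + 12*(-4))*(-39) = (156 - 48)*(-39) = 108*(-39) = -4212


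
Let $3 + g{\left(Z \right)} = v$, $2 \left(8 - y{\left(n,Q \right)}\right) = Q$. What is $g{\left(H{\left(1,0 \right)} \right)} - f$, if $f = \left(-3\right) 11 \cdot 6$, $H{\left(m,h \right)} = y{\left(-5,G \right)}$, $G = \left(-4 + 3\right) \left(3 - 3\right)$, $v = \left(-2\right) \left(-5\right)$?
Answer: $205$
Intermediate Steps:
$v = 10$
$G = 0$ ($G = \left(-1\right) 0 = 0$)
$y{\left(n,Q \right)} = 8 - \frac{Q}{2}$
$H{\left(m,h \right)} = 8$ ($H{\left(m,h \right)} = 8 - 0 = 8 + 0 = 8$)
$g{\left(Z \right)} = 7$ ($g{\left(Z \right)} = -3 + 10 = 7$)
$f = -198$ ($f = \left(-33\right) 6 = -198$)
$g{\left(H{\left(1,0 \right)} \right)} - f = 7 - -198 = 7 + 198 = 205$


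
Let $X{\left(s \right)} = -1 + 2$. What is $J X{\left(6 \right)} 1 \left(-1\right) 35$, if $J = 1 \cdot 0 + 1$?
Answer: $-35$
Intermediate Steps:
$X{\left(s \right)} = 1$
$J = 1$ ($J = 0 + 1 = 1$)
$J X{\left(6 \right)} 1 \left(-1\right) 35 = 1 \cdot 1 \cdot 1 \left(-1\right) 35 = 1 \cdot 1 \left(-1\right) 35 = 1 \left(-1\right) 35 = \left(-1\right) 35 = -35$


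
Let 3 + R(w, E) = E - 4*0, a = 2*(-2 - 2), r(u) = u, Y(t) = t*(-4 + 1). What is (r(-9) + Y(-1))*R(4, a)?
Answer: 66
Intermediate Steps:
Y(t) = -3*t (Y(t) = t*(-3) = -3*t)
a = -8 (a = 2*(-4) = -8)
R(w, E) = -3 + E (R(w, E) = -3 + (E - 4*0) = -3 + (E + 0) = -3 + E)
(r(-9) + Y(-1))*R(4, a) = (-9 - 3*(-1))*(-3 - 8) = (-9 + 3)*(-11) = -6*(-11) = 66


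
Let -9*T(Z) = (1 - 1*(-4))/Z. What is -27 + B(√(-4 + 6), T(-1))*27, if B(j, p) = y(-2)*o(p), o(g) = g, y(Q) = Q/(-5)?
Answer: -21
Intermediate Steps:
y(Q) = -Q/5 (y(Q) = Q*(-⅕) = -Q/5)
T(Z) = -5/(9*Z) (T(Z) = -(1 - 1*(-4))/(9*Z) = -(1 + 4)/(9*Z) = -5/(9*Z))
B(j, p) = 2*p/5 (B(j, p) = (-⅕*(-2))*p = 2*p/5)
-27 + B(√(-4 + 6), T(-1))*27 = -27 + (2*(-5/9/(-1))/5)*27 = -27 + (2*(-5/9*(-1))/5)*27 = -27 + ((⅖)*(5/9))*27 = -27 + (2/9)*27 = -27 + 6 = -21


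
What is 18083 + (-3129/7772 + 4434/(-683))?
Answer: 95952956753/5308276 ≈ 18076.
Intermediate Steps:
18083 + (-3129/7772 + 4434/(-683)) = 18083 + (-3129*1/7772 + 4434*(-1/683)) = 18083 + (-3129/7772 - 4434/683) = 18083 - 36598155/5308276 = 95952956753/5308276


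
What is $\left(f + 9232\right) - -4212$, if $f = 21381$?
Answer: $34825$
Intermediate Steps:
$\left(f + 9232\right) - -4212 = \left(21381 + 9232\right) - -4212 = 30613 + \left(-12185 + 16397\right) = 30613 + 4212 = 34825$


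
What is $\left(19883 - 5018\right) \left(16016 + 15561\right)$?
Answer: $469392105$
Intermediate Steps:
$\left(19883 - 5018\right) \left(16016 + 15561\right) = 14865 \cdot 31577 = 469392105$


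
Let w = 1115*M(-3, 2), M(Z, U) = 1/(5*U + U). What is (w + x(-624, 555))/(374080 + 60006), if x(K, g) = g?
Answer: 7775/5209032 ≈ 0.0014926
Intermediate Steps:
M(Z, U) = 1/(6*U)
w = 1115/12 (w = 1115*((⅙)/2) = 1115*((⅙)*(½)) = 1115*(1/12) = 1115/12 ≈ 92.917)
(w + x(-624, 555))/(374080 + 60006) = (1115/12 + 555)/(374080 + 60006) = (7775/12)/434086 = (7775/12)*(1/434086) = 7775/5209032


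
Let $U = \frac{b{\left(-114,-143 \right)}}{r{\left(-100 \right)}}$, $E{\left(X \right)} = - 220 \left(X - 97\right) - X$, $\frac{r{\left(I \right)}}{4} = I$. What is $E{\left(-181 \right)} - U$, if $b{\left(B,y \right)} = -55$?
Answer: $\frac{4907269}{80} \approx 61341.0$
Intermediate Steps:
$r{\left(I \right)} = 4 I$
$E{\left(X \right)} = 21340 - 221 X$ ($E{\left(X \right)} = - 220 \left(-97 + X\right) - X = \left(21340 - 220 X\right) - X = 21340 - 221 X$)
$U = \frac{11}{80}$ ($U = - \frac{55}{4 \left(-100\right)} = - \frac{55}{-400} = \left(-55\right) \left(- \frac{1}{400}\right) = \frac{11}{80} \approx 0.1375$)
$E{\left(-181 \right)} - U = \left(21340 - -40001\right) - \frac{11}{80} = \left(21340 + 40001\right) - \frac{11}{80} = 61341 - \frac{11}{80} = \frac{4907269}{80}$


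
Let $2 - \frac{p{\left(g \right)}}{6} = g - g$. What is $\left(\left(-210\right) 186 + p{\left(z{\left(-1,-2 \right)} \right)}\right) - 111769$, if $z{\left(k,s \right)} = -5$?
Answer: $-150817$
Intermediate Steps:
$p{\left(g \right)} = 12$ ($p{\left(g \right)} = 12 - 6 \left(g - g\right) = 12 - 0 = 12 + 0 = 12$)
$\left(\left(-210\right) 186 + p{\left(z{\left(-1,-2 \right)} \right)}\right) - 111769 = \left(\left(-210\right) 186 + 12\right) - 111769 = \left(-39060 + 12\right) - 111769 = -39048 - 111769 = -150817$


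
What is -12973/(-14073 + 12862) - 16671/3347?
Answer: 23232050/4053217 ≈ 5.7318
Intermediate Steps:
-12973/(-14073 + 12862) - 16671/3347 = -12973/(-1211) - 16671*1/3347 = -12973*(-1/1211) - 16671/3347 = 12973/1211 - 16671/3347 = 23232050/4053217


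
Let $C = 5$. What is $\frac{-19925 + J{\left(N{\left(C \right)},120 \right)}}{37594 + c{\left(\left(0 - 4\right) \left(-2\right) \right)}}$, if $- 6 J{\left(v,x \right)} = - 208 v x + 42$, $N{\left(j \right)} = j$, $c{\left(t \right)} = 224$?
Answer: $\frac{434}{18909} \approx 0.022952$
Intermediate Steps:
$J{\left(v,x \right)} = -7 + \frac{104 v x}{3}$ ($J{\left(v,x \right)} = - \frac{- 208 v x + 42}{6} = - \frac{42 - 208 v x}{6} = -7 + \frac{104 v x}{3}$)
$\frac{-19925 + J{\left(N{\left(C \right)},120 \right)}}{37594 + c{\left(\left(0 - 4\right) \left(-2\right) \right)}} = \frac{-19925 - \left(7 - 20800\right)}{37594 + 224} = \frac{-19925 + \left(-7 + 20800\right)}{37818} = \left(-19925 + 20793\right) \frac{1}{37818} = 868 \cdot \frac{1}{37818} = \frac{434}{18909}$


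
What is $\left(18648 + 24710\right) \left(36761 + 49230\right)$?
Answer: $3728397778$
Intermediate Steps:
$\left(18648 + 24710\right) \left(36761 + 49230\right) = 43358 \cdot 85991 = 3728397778$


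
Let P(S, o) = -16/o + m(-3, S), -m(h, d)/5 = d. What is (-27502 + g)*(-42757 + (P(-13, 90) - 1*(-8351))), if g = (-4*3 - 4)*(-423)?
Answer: 32041349102/45 ≈ 7.1203e+8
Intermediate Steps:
m(h, d) = -5*d
P(S, o) = -16/o - 5*S
g = 6768 (g = (-12 - 4)*(-423) = -16*(-423) = 6768)
(-27502 + g)*(-42757 + (P(-13, 90) - 1*(-8351))) = (-27502 + 6768)*(-42757 + ((-16/90 - 5*(-13)) - 1*(-8351))) = -20734*(-42757 + ((-16*1/90 + 65) + 8351)) = -20734*(-42757 + ((-8/45 + 65) + 8351)) = -20734*(-42757 + (2917/45 + 8351)) = -20734*(-42757 + 378712/45) = -20734*(-1545353/45) = 32041349102/45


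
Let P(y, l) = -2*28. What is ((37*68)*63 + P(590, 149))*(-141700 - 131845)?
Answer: -43343752340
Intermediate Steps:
P(y, l) = -56
((37*68)*63 + P(590, 149))*(-141700 - 131845) = ((37*68)*63 - 56)*(-141700 - 131845) = (2516*63 - 56)*(-273545) = (158508 - 56)*(-273545) = 158452*(-273545) = -43343752340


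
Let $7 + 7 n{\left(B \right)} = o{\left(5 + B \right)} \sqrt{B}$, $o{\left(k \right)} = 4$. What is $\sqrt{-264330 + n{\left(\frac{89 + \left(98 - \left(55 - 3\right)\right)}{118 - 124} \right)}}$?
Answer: $\frac{\sqrt{-12952219 + 42 i \sqrt{10}}}{7} \approx 0.002636 + 514.13 i$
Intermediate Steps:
$n{\left(B \right)} = -1 + \frac{4 \sqrt{B}}{7}$
$\sqrt{-264330 + n{\left(\frac{89 + \left(98 - \left(55 - 3\right)\right)}{118 - 124} \right)}} = \sqrt{-264330 - \left(1 - \frac{4 \sqrt{\frac{89 + \left(98 - \left(55 - 3\right)\right)}{118 - 124}}}{7}\right)} = \sqrt{-264330 - \left(1 - \frac{4 \sqrt{\frac{89 + \left(98 - \left(55 - 3\right)\right)}{-6}}}{7}\right)} = \sqrt{-264330 - \left(1 - \frac{4 \sqrt{\left(89 + \left(98 - 52\right)\right) \left(- \frac{1}{6}\right)}}{7}\right)} = \sqrt{-264330 - \left(1 - \frac{4 \sqrt{\left(89 + 46\right) \left(- \frac{1}{6}\right)}}{7}\right)} = \sqrt{-264330 - \left(1 - \frac{4 \sqrt{135 \left(- \frac{1}{6}\right)}}{7}\right)} = \sqrt{-264330 - \left(1 - \frac{4 \sqrt{- \frac{45}{2}}}{7}\right)} = \sqrt{-264330 - \left(1 - \frac{4 \frac{3 i \sqrt{10}}{2}}{7}\right)} = \sqrt{-264330 - \left(1 - \frac{6 i \sqrt{10}}{7}\right)} = \sqrt{-264331 + \frac{6 i \sqrt{10}}{7}}$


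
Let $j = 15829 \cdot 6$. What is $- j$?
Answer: $-94974$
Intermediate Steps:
$j = 94974$
$- j = \left(-1\right) 94974 = -94974$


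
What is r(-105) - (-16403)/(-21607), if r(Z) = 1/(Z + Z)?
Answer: -3466237/4537470 ≈ -0.76391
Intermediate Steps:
r(Z) = 1/(2*Z)
r(-105) - (-16403)/(-21607) = (1/2)/(-105) - (-16403)/(-21607) = (1/2)*(-1/105) - (-16403)*(-1)/21607 = -1/210 - 1*16403/21607 = -1/210 - 16403/21607 = -3466237/4537470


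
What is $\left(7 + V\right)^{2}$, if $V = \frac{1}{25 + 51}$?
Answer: $\frac{284089}{5776} \approx 49.184$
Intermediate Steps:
$V = \frac{1}{76} \approx 0.013158$
$\left(7 + V\right)^{2} = \left(7 + \frac{1}{76}\right)^{2} = \left(\frac{533}{76}\right)^{2} = \frac{284089}{5776}$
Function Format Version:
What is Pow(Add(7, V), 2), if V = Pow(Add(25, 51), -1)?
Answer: Rational(284089, 5776) ≈ 49.184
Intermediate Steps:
V = Rational(1, 76) (V = Pow(76, -1) = Rational(1, 76) ≈ 0.013158)
Pow(Add(7, V), 2) = Pow(Add(7, Rational(1, 76)), 2) = Pow(Rational(533, 76), 2) = Rational(284089, 5776)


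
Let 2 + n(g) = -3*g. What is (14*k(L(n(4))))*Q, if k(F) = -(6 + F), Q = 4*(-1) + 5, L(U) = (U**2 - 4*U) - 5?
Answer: -3542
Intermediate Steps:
n(g) = -2 - 3*g
L(U) = -5 + U**2 - 4*U
Q = 1 (Q = -4 + 5 = 1)
k(F) = -6 - F
(14*k(L(n(4))))*Q = (14*(-6 - (-5 + (-2 - 3*4)**2 - 4*(-2 - 3*4))))*1 = (14*(-6 - (-5 + (-2 - 12)**2 - 4*(-2 - 12))))*1 = (14*(-6 - (-5 + (-14)**2 - 4*(-14))))*1 = (14*(-6 - (-5 + 196 + 56)))*1 = (14*(-6 - 1*247))*1 = (14*(-6 - 247))*1 = (14*(-253))*1 = -3542*1 = -3542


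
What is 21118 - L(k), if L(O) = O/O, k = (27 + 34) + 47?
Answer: 21117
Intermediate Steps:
k = 108 (k = 61 + 47 = 108)
L(O) = 1
21118 - L(k) = 21118 - 1*1 = 21118 - 1 = 21117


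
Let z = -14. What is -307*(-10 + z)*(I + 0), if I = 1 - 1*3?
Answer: -14736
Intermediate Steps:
I = -2 (I = 1 - 3 = -2)
-307*(-10 + z)*(I + 0) = -307*(-10 - 14)*(-2 + 0) = -(-7368)*(-2) = -307*48 = -14736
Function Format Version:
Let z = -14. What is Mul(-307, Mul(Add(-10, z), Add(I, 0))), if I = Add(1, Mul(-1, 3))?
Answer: -14736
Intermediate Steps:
I = -2 (I = Add(1, -3) = -2)
Mul(-307, Mul(Add(-10, z), Add(I, 0))) = Mul(-307, Mul(Add(-10, -14), Add(-2, 0))) = Mul(-307, Mul(-24, -2)) = Mul(-307, 48) = -14736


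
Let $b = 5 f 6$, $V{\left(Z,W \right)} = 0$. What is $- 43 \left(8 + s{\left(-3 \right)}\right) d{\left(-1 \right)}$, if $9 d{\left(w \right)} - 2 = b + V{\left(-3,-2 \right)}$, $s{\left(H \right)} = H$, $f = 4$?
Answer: $- \frac{26230}{9} \approx -2914.4$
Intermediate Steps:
$b = 120$ ($b = 5 \cdot 4 \cdot 6 = 20 \cdot 6 = 120$)
$d{\left(w \right)} = \frac{122}{9}$ ($d{\left(w \right)} = \frac{2}{9} + \frac{120 + 0}{9} = \frac{2}{9} + \frac{1}{9} \cdot 120 = \frac{2}{9} + \frac{40}{3} = \frac{122}{9}$)
$- 43 \left(8 + s{\left(-3 \right)}\right) d{\left(-1 \right)} = - 43 \left(8 - 3\right) \frac{122}{9} = - 43 \cdot 5 \cdot \frac{122}{9} = \left(-43\right) \frac{610}{9} = - \frac{26230}{9}$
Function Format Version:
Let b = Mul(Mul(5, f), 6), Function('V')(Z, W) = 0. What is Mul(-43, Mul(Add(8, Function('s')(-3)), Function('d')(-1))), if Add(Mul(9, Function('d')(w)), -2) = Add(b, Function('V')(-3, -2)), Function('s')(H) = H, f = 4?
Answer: Rational(-26230, 9) ≈ -2914.4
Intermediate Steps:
b = 120 (b = Mul(Mul(5, 4), 6) = Mul(20, 6) = 120)
Function('d')(w) = Rational(122, 9) (Function('d')(w) = Add(Rational(2, 9), Mul(Rational(1, 9), Add(120, 0))) = Add(Rational(2, 9), Mul(Rational(1, 9), 120)) = Add(Rational(2, 9), Rational(40, 3)) = Rational(122, 9))
Mul(-43, Mul(Add(8, Function('s')(-3)), Function('d')(-1))) = Mul(-43, Mul(Add(8, -3), Rational(122, 9))) = Mul(-43, Mul(5, Rational(122, 9))) = Mul(-43, Rational(610, 9)) = Rational(-26230, 9)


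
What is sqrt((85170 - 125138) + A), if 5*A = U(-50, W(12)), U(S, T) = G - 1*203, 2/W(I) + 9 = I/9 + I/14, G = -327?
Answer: I*sqrt(40074) ≈ 200.18*I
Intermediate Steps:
W(I) = 2/(-9 + 23*I/126) (W(I) = 2/(-9 + (I/9 + I/14)) = 2/(-9 + 23*I/126))
U(S, T) = -530 (U(S, T) = -327 - 1*203 = -327 - 203 = -530)
A = -106 (A = (1/5)*(-530) = -106)
sqrt((85170 - 125138) + A) = sqrt((85170 - 125138) - 106) = sqrt(-39968 - 106) = sqrt(-40074) = I*sqrt(40074)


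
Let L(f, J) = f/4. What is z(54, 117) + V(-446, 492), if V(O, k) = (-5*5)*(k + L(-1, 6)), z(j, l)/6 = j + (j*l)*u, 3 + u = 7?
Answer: 558649/4 ≈ 1.3966e+5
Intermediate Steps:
u = 4 (u = -3 + 7 = 4)
L(f, J) = f/4 (L(f, J) = f*(¼) = f/4)
z(j, l) = 6*j + 24*j*l (z(j, l) = 6*(j + (j*l)*4) = 6*(j + 4*j*l) = 6*j + 24*j*l)
V(O, k) = 25/4 - 25*k (V(O, k) = (-5*5)*(k + (¼)*(-1)) = -25*(k - ¼) = -25*(-¼ + k) = 25/4 - 25*k)
z(54, 117) + V(-446, 492) = 6*54*(1 + 4*117) + (25/4 - 25*492) = 6*54*(1 + 468) + (25/4 - 12300) = 6*54*469 - 49175/4 = 151956 - 49175/4 = 558649/4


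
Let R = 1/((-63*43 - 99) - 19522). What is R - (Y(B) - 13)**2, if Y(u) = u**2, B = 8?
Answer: -58080331/22330 ≈ -2601.0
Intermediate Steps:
R = -1/22330 (R = 1/((-2709 - 99) - 19522) = 1/(-2808 - 19522) = 1/(-22330) = -1/22330 ≈ -4.4783e-5)
R - (Y(B) - 13)**2 = -1/22330 - (8**2 - 13)**2 = -1/22330 - (64 - 13)**2 = -1/22330 - 1*51**2 = -1/22330 - 1*2601 = -1/22330 - 2601 = -58080331/22330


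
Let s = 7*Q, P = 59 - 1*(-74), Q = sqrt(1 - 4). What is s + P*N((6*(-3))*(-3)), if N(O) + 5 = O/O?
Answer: -532 + 7*I*sqrt(3) ≈ -532.0 + 12.124*I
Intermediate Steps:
Q = I*sqrt(3) (Q = sqrt(-3) = I*sqrt(3) ≈ 1.732*I)
N(O) = -4 (N(O) = -5 + O/O = -5 + 1 = -4)
P = 133 (P = 59 + 74 = 133)
s = 7*I*sqrt(3) (s = 7*(I*sqrt(3)) = 7*I*sqrt(3) ≈ 12.124*I)
s + P*N((6*(-3))*(-3)) = 7*I*sqrt(3) + 133*(-4) = 7*I*sqrt(3) - 532 = -532 + 7*I*sqrt(3)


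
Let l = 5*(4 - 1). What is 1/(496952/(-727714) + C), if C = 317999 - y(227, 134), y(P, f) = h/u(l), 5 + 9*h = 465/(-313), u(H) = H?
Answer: 3074955507/977830824125759 ≈ 3.1447e-6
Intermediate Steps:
l = 15 (l = 5*3 = 15)
h = -2030/2817 (h = -5/9 + (465/(-313))/9 = -5/9 + (465*(-1/313))/9 = -5/9 + (1/9)*(-465/313) = -5/9 - 155/939 = -2030/2817 ≈ -0.72062)
y(P, f) = -406/8451 (y(P, f) = -2030/2817/15 = -2030/2817*1/15 = -406/8451)
C = 2687409955/8451 (C = 317999 - 1*(-406/8451) = 317999 + 406/8451 = 2687409955/8451 ≈ 3.1800e+5)
1/(496952/(-727714) + C) = 1/(496952/(-727714) + 2687409955/8451) = 1/(496952*(-1/727714) + 2687409955/8451) = 1/(-248476/363857 + 2687409955/8451) = 1/(977830824125759/3074955507) = 3074955507/977830824125759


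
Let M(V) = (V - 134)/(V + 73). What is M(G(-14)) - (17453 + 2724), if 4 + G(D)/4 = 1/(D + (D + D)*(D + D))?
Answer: -442882367/21947 ≈ -20180.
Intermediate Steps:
G(D) = -16 + 4/(D + 4*D²) (G(D) = -16 + 4/(D + (D + D)*(D + D)) = -16 + 4/(D + (2*D)*(2*D)) = -16 + 4/(D + 4*D²))
M(V) = (-134 + V)/(73 + V)
M(G(-14)) - (17453 + 2724) = (-134 + 4*(1 - 16*(-14)² - 4*(-14))/(-14*(1 + 4*(-14))))/(73 + 4*(1 - 16*(-14)² - 4*(-14))/(-14*(1 + 4*(-14)))) - (17453 + 2724) = (-134 + 4*(-1/14)*(1 - 16*196 + 56)/(1 - 56))/(73 + 4*(-1/14)*(1 - 16*196 + 56)/(1 - 56)) - 1*20177 = (-134 + 4*(-1/14)*(1 - 3136 + 56)/(-55))/(73 + 4*(-1/14)*(1 - 3136 + 56)/(-55)) - 20177 = (-134 + 4*(-1/14)*(-1/55)*(-3079))/(73 + 4*(-1/14)*(-1/55)*(-3079)) - 20177 = (-134 - 6158/385)/(73 - 6158/385) - 20177 = -57748/385/(21947/385) - 20177 = (385/21947)*(-57748/385) - 20177 = -57748/21947 - 20177 = -442882367/21947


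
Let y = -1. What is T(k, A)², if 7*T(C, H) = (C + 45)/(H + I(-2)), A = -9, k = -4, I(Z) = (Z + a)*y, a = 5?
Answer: 1681/7056 ≈ 0.23824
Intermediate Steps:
I(Z) = -5 - Z (I(Z) = (Z + 5)*(-1) = (5 + Z)*(-1) = -5 - Z)
T(C, H) = (45 + C)/(7*(-3 + H)) (T(C, H) = ((C + 45)/(H + (-5 - 1*(-2))))/7 = ((45 + C)/(H + (-5 + 2)))/7 = ((45 + C)/(H - 3))/7 = ((45 + C)/(-3 + H))/7 = (45 + C)/(7*(-3 + H)))
T(k, A)² = ((45 - 4)/(7*(-3 - 9)))² = ((⅐)*41/(-12))² = ((⅐)*(-1/12)*41)² = (-41/84)² = 1681/7056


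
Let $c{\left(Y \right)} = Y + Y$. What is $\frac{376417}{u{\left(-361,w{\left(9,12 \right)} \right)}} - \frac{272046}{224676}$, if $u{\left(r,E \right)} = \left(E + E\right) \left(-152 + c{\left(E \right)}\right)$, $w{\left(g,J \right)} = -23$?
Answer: $\frac{2280390859}{56843028} \approx 40.117$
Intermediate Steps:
$c{\left(Y \right)} = 2 Y$
$u{\left(r,E \right)} = 2 E \left(-152 + 2 E\right)$ ($u{\left(r,E \right)} = \left(E + E\right) \left(-152 + 2 E\right) = 2 E \left(-152 + 2 E\right)$)
$\frac{376417}{u{\left(-361,w{\left(9,12 \right)} \right)}} - \frac{272046}{224676} = \frac{376417}{4 \left(-23\right) \left(-76 - 23\right)} - \frac{272046}{224676} = \frac{376417}{4 \left(-23\right) \left(-99\right)} - \frac{45341}{37446} = \frac{376417}{9108} - \frac{45341}{37446} = \frac{2280390859}{56843028}$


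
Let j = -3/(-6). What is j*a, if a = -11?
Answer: -11/2 ≈ -5.5000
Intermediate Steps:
j = ½ (j = -3*(-⅙) = ½ ≈ 0.50000)
j*a = (½)*(-11) = -11/2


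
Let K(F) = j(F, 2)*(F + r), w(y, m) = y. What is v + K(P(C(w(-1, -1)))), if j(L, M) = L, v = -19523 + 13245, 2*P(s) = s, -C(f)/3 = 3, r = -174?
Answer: -21899/4 ≈ -5474.8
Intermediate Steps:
C(f) = -9 (C(f) = -3*3 = -9)
P(s) = s/2
v = -6278
K(F) = F*(-174 + F) (K(F) = F*(F - 174) = F*(-174 + F))
v + K(P(C(w(-1, -1)))) = -6278 + ((1/2)*(-9))*(-174 + (1/2)*(-9)) = -6278 - 9*(-174 - 9/2)/2 = -6278 - 9/2*(-357/2) = -6278 + 3213/4 = -21899/4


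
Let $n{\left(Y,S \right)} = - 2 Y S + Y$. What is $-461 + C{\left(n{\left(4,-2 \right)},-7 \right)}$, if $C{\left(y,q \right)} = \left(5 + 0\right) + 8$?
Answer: $-448$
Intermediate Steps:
$n{\left(Y,S \right)} = Y - 2 S Y$ ($n{\left(Y,S \right)} = - 2 S Y + Y = Y - 2 S Y$)
$C{\left(y,q \right)} = 13$ ($C{\left(y,q \right)} = 5 + 8 = 13$)
$-461 + C{\left(n{\left(4,-2 \right)},-7 \right)} = -461 + 13 = -448$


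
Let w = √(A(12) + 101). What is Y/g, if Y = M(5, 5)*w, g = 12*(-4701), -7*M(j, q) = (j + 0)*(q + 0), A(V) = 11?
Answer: 25*√7/98721 ≈ 0.00067001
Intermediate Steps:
M(j, q) = -j*q/7 (M(j, q) = -(j + 0)*(q + 0)/7 = -j*q/7)
w = 4*√7 (w = √(11 + 101) = √112 = 4*√7 ≈ 10.583)
g = -56412
Y = -100*√7/7 (Y = (-⅐*5*5)*(4*√7) = -100*√7/7 ≈ -37.796)
Y/g = -100*√7/7/(-56412) = -100*√7/7*(-1/56412) = 25*√7/98721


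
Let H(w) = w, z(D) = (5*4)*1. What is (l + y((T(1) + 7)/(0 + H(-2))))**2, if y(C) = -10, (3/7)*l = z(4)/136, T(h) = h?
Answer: 970225/10404 ≈ 93.255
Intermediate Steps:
z(D) = 20 (z(D) = 20*1 = 20)
l = 35/102 (l = 7*(20/136)/3 = 7*(20*(1/136))/3 = (7/3)*(5/34) = 35/102 ≈ 0.34314)
(l + y((T(1) + 7)/(0 + H(-2))))**2 = (35/102 - 10)**2 = (-985/102)**2 = 970225/10404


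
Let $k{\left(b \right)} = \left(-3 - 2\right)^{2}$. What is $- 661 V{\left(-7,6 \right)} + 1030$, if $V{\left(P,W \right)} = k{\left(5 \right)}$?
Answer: $-15495$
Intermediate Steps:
$k{\left(b \right)} = 25$ ($k{\left(b \right)} = \left(-5\right)^{2} = 25$)
$V{\left(P,W \right)} = 25$
$- 661 V{\left(-7,6 \right)} + 1030 = \left(-661\right) 25 + 1030 = -16525 + 1030 = -15495$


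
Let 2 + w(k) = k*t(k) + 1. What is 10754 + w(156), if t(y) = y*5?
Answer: 132433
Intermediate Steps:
t(y) = 5*y
w(k) = -1 + 5*k² (w(k) = -2 + (k*(5*k) + 1) = -2 + (5*k² + 1) = -2 + (1 + 5*k²) = -1 + 5*k²)
10754 + w(156) = 10754 + (-1 + 5*156²) = 10754 + (-1 + 5*24336) = 10754 + (-1 + 121680) = 10754 + 121679 = 132433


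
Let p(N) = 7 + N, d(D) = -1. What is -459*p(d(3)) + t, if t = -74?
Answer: -2828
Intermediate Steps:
-459*p(d(3)) + t = -459*(7 - 1) - 74 = -459*6 - 74 = -2754 - 74 = -2828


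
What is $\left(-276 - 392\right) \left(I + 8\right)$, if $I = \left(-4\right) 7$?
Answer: $13360$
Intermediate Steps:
$I = -28$
$\left(-276 - 392\right) \left(I + 8\right) = \left(-276 - 392\right) \left(-28 + 8\right) = \left(-668\right) \left(-20\right) = 13360$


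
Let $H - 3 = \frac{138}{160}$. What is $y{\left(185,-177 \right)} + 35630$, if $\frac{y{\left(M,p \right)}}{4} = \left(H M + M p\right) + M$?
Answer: $- \frac{367007}{4} \approx -91752.0$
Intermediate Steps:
$H = \frac{309}{80}$ ($H = 3 + \frac{138}{160} = 3 + 138 \cdot \frac{1}{160} = 3 + \frac{69}{80} = \frac{309}{80} \approx 3.8625$)
$y{\left(M,p \right)} = \frac{389 M}{20} + 4 M p$ ($y{\left(M,p \right)} = 4 \left(\left(\frac{309 M}{80} + M p\right) + M\right) = 4 \left(\frac{389 M}{80} + M p\right) = \frac{389 M}{20} + 4 M p$)
$y{\left(185,-177 \right)} + 35630 = \frac{1}{20} \cdot 185 \left(389 + 80 \left(-177\right)\right) + 35630 = \frac{1}{20} \cdot 185 \left(389 - 14160\right) + 35630 = \frac{1}{20} \cdot 185 \left(-13771\right) + 35630 = - \frac{509527}{4} + 35630 = - \frac{367007}{4}$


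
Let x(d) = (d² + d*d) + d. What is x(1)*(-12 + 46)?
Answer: 102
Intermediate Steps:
x(d) = d + 2*d² (x(d) = (d² + d²) + d = 2*d² + d = d + 2*d²)
x(1)*(-12 + 46) = (1*(1 + 2*1))*(-12 + 46) = (1*(1 + 2))*34 = (1*3)*34 = 3*34 = 102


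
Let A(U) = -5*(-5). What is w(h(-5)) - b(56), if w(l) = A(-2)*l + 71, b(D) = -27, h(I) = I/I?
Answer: 123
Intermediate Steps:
h(I) = 1
A(U) = 25
w(l) = 71 + 25*l (w(l) = 25*l + 71 = 71 + 25*l)
w(h(-5)) - b(56) = (71 + 25*1) - 1*(-27) = (71 + 25) + 27 = 96 + 27 = 123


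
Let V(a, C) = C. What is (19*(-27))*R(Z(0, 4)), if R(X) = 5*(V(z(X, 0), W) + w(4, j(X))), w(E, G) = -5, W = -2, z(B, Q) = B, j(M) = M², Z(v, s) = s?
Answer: 17955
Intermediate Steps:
R(X) = -35 (R(X) = 5*(-2 - 5) = 5*(-7) = -35)
(19*(-27))*R(Z(0, 4)) = (19*(-27))*(-35) = -513*(-35) = 17955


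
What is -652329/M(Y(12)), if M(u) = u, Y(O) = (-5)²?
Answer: -652329/25 ≈ -26093.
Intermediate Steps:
Y(O) = 25
-652329/M(Y(12)) = -652329/25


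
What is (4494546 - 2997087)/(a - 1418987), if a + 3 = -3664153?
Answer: -499153/1694381 ≈ -0.29459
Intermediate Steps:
a = -3664156 (a = -3 - 3664153 = -3664156)
(4494546 - 2997087)/(a - 1418987) = (4494546 - 2997087)/(-3664156 - 1418987) = 1497459/(-5083143) = 1497459*(-1/5083143) = -499153/1694381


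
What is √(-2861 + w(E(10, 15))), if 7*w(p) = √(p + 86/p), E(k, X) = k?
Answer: √(-3504725 + 35*√465)/35 ≈ 53.483*I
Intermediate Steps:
w(p) = √(p + 86/p)/7
√(-2861 + w(E(10, 15))) = √(-2861 + √(10 + 86/10)/7) = √(-2861 + √(10 + 86*(⅒))/7) = √(-2861 + √(10 + 43/5)/7) = √(-2861 + √(93/5)/7) = √(-2861 + (√465/5)/7) = √(-2861 + √465/35)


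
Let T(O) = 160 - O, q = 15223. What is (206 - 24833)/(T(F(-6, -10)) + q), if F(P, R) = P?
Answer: -24627/15389 ≈ -1.6003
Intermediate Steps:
(206 - 24833)/(T(F(-6, -10)) + q) = (206 - 24833)/((160 - 1*(-6)) + 15223) = -24627/((160 + 6) + 15223) = -24627/(166 + 15223) = -24627/15389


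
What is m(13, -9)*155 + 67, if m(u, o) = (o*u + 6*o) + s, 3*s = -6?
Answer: -26748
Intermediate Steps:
s = -2 (s = (1/3)*(-6) = -2)
m(u, o) = -2 + 6*o + o*u (m(u, o) = (o*u + 6*o) - 2 = (6*o + o*u) - 2 = -2 + 6*o + o*u)
m(13, -9)*155 + 67 = (-2 + 6*(-9) - 9*13)*155 + 67 = (-2 - 54 - 117)*155 + 67 = -173*155 + 67 = -26815 + 67 = -26748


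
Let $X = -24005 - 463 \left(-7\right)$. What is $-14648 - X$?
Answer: $6116$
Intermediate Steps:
$X = -20764$ ($X = -24005 - -3241 = -24005 + 3241 = -20764$)
$-14648 - X = -14648 - -20764 = -14648 + 20764 = 6116$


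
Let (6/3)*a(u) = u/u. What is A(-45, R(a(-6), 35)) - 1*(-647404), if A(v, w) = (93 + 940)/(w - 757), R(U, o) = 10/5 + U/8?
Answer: 7819976388/12079 ≈ 6.4740e+5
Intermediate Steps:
a(u) = ½ (a(u) = (u/u)/2 = (½)*1 = ½)
R(U, o) = 2 + U/8 (R(U, o) = 10*(⅕) + U*(⅛) = 2 + U/8)
A(v, w) = 1033/(-757 + w)
A(-45, R(a(-6), 35)) - 1*(-647404) = 1033/(-757 + (2 + (⅛)*(½))) - 1*(-647404) = 1033/(-757 + (2 + 1/16)) + 647404 = 1033/(-757 + 33/16) + 647404 = 1033/(-12079/16) + 647404 = 1033*(-16/12079) + 647404 = -16528/12079 + 647404 = 7819976388/12079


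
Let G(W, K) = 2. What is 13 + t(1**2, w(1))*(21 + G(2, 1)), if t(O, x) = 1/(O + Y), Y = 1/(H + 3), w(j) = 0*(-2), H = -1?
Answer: 85/3 ≈ 28.333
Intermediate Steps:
w(j) = 0
Y = 1/2 (Y = 1/(-1 + 3) = 1/2 ≈ 0.50000)
t(O, x) = 1/(1/2 + O) (t(O, x) = 1/(O + 1/2) = 1/(1/2 + O))
13 + t(1**2, w(1))*(21 + G(2, 1)) = 13 + (2/(1 + 2*1**2))*(21 + 2) = 13 + (2/(1 + 2*1))*23 = 13 + (2/(1 + 2))*23 = 13 + (2/3)*23 = 13 + 46/3 = 85/3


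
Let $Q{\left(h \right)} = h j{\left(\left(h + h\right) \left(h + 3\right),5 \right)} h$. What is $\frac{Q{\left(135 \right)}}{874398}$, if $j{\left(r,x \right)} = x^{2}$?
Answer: $\frac{151875}{291466} \approx 0.52107$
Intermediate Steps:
$Q{\left(h \right)} = 25 h^{2}$ ($Q{\left(h \right)} = h 5^{2} h = h 25 h = 25 h h = 25 h^{2}$)
$\frac{Q{\left(135 \right)}}{874398} = \frac{25 \cdot 135^{2}}{874398} = 25 \cdot 18225 \cdot \frac{1}{874398} = 455625 \cdot \frac{1}{874398} = \frac{151875}{291466}$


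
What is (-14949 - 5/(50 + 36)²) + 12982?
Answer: -14547937/7396 ≈ -1967.0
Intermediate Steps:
(-14949 - 5/(50 + 36)²) + 12982 = (-14949 - 5*(1/86)²) + 12982 = (-14949 - 5*1/7396) + 12982 = (-14949 - 5/7396) + 12982 = -110562809/7396 + 12982 = -14547937/7396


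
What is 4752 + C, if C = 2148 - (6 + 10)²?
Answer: 6644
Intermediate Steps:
C = 1892 (C = 2148 - 1*16² = 2148 - 1*256 = 2148 - 256 = 1892)
4752 + C = 4752 + 1892 = 6644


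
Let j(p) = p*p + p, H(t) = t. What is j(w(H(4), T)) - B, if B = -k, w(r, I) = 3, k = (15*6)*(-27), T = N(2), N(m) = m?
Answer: -2418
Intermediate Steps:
T = 2
k = -2430 (k = 90*(-27) = -2430)
j(p) = p + p² (j(p) = p² + p = p + p²)
B = 2430 (B = -1*(-2430) = 2430)
j(w(H(4), T)) - B = 3*(1 + 3) - 1*2430 = 3*4 - 2430 = 12 - 2430 = -2418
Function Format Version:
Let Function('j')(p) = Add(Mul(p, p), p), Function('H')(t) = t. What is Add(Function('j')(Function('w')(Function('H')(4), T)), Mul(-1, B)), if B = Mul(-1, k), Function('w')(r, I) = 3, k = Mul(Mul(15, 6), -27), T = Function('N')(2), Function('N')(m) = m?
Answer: -2418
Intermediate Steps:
T = 2
k = -2430 (k = Mul(90, -27) = -2430)
Function('j')(p) = Add(p, Pow(p, 2)) (Function('j')(p) = Add(Pow(p, 2), p) = Add(p, Pow(p, 2)))
B = 2430 (B = Mul(-1, -2430) = 2430)
Add(Function('j')(Function('w')(Function('H')(4), T)), Mul(-1, B)) = Add(Mul(3, Add(1, 3)), Mul(-1, 2430)) = Add(Mul(3, 4), -2430) = Add(12, -2430) = -2418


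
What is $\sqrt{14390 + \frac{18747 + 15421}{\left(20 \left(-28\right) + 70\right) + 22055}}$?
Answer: $\frac{\sqrt{6692795180670}}{21565} \approx 119.96$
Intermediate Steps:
$\sqrt{14390 + \frac{18747 + 15421}{\left(20 \left(-28\right) + 70\right) + 22055}} = \sqrt{14390 + \frac{34168}{\left(-560 + 70\right) + 22055}} = \sqrt{14390 + \frac{34168}{-490 + 22055}} = \sqrt{14390 + \frac{34168}{21565}} = \sqrt{\frac{310354518}{21565}} = \frac{\sqrt{6692795180670}}{21565}$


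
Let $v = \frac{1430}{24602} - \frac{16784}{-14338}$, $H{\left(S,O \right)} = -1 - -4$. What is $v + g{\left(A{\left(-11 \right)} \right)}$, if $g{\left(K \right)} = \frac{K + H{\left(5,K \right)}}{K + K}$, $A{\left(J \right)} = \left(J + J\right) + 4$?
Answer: $\frac{1741199269}{1058230428} \approx 1.6454$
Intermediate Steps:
$H{\left(S,O \right)} = 3$ ($H{\left(S,O \right)} = -1 + 4 = 3$)
$A{\left(J \right)} = 4 + 2 J$ ($A{\left(J \right)} = 2 J + 4 = 4 + 2 J$)
$v = \frac{108355827}{88185869}$ ($v = 1430 \cdot \frac{1}{24602} - - \frac{8392}{7169} = \frac{715}{12301} + \frac{8392}{7169} = \frac{108355827}{88185869} \approx 1.2287$)
$g{\left(K \right)} = \frac{3 + K}{2 K}$ ($g{\left(K \right)} = \frac{K + 3}{K + K} = \frac{3 + K}{2 K}$)
$v + g{\left(A{\left(-11 \right)} \right)} = \frac{108355827}{88185869} + \frac{3 + \left(4 + 2 \left(-11\right)\right)}{2 \left(4 + 2 \left(-11\right)\right)} = \frac{108355827}{88185869} + \frac{3 + \left(4 - 22\right)}{2 \left(4 - 22\right)} = \frac{108355827}{88185869} + \frac{3 - 18}{2 \left(-18\right)} = \frac{108355827}{88185869} + \frac{1}{2} \left(- \frac{1}{18}\right) \left(-15\right) = \frac{108355827}{88185869} + \frac{5}{12} = \frac{1741199269}{1058230428}$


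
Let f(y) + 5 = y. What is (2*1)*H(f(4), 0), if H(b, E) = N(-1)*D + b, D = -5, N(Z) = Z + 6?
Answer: -52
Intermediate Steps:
N(Z) = 6 + Z
f(y) = -5 + y
H(b, E) = -25 + b (H(b, E) = (6 - 1)*(-5) + b = 5*(-5) + b = -25 + b)
(2*1)*H(f(4), 0) = (2*1)*(-25 + (-5 + 4)) = 2*(-25 - 1) = 2*(-26) = -52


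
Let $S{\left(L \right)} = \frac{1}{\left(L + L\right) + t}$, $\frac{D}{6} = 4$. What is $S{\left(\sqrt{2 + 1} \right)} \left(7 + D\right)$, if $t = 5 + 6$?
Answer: $\frac{341}{109} - \frac{62 \sqrt{3}}{109} \approx 2.1432$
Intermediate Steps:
$t = 11$
$D = 24$ ($D = 6 \cdot 4 = 24$)
$S{\left(L \right)} = \frac{1}{11 + 2 L}$ ($S{\left(L \right)} = \frac{1}{\left(L + L\right) + 11} = \frac{1}{2 L + 11} = \frac{1}{11 + 2 L}$)
$S{\left(\sqrt{2 + 1} \right)} \left(7 + D\right) = \frac{7 + 24}{11 + 2 \sqrt{2 + 1}} = \frac{1}{11 + 2 \sqrt{3}} \cdot 31 = \frac{31}{11 + 2 \sqrt{3}}$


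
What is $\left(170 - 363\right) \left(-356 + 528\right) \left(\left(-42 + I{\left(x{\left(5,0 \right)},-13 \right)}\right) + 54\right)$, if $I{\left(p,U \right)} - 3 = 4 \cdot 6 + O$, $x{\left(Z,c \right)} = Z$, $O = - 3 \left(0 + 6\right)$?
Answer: $-697116$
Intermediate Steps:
$O = -18$ ($O = \left(-3\right) 6 = -18$)
$I{\left(p,U \right)} = 9$ ($I{\left(p,U \right)} = 3 + \left(4 \cdot 6 - 18\right) = 3 + \left(24 - 18\right) = 3 + 6 = 9$)
$\left(170 - 363\right) \left(-356 + 528\right) \left(\left(-42 + I{\left(x{\left(5,0 \right)},-13 \right)}\right) + 54\right) = \left(170 - 363\right) \left(-356 + 528\right) \left(\left(-42 + 9\right) + 54\right) = \left(-193\right) 172 \left(-33 + 54\right) = \left(-33196\right) 21 = -697116$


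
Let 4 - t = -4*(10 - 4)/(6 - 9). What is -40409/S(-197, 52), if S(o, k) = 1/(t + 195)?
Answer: -7718119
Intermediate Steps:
t = -4 (t = 4 - (-4)*(10 - 4)/(6 - 9) = 4 - (-4)*6/(-3) = 4 - (-4)*6*(-⅓) = 4 - (-4)*(-2) = 4 - 1*8 = 4 - 8 = -4)
S(o, k) = 1/191 (S(o, k) = 1/(-4 + 195) = 1/191)
-40409/S(-197, 52) = -40409/1/191 = -40409*191 = -7718119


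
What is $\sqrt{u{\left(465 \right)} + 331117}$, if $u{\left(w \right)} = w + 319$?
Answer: $\sqrt{331901} \approx 576.11$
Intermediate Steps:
$u{\left(w \right)} = 319 + w$
$\sqrt{u{\left(465 \right)} + 331117} = \sqrt{\left(319 + 465\right) + 331117} = \sqrt{784 + 331117} = \sqrt{331901}$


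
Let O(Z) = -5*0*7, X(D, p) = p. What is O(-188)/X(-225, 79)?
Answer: 0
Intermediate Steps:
O(Z) = 0 (O(Z) = 0*7 = 0)
O(-188)/X(-225, 79) = 0/79 = 0*(1/79) = 0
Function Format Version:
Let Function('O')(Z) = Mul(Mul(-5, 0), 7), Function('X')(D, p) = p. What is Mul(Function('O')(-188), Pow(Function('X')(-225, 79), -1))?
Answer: 0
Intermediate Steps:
Function('O')(Z) = 0 (Function('O')(Z) = Mul(0, 7) = 0)
Mul(Function('O')(-188), Pow(Function('X')(-225, 79), -1)) = Mul(0, Pow(79, -1)) = Mul(0, Rational(1, 79)) = 0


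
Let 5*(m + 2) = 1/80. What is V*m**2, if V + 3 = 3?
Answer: 0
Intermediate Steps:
V = 0 (V = -3 + 3 = 0)
m = -799/400 (m = -2 + (1/5)/80 = -2 + (1/5)*(1/80) = -2 + 1/400 = -799/400 ≈ -1.9975)
V*m**2 = 0*(-799/400)**2 = 0*(638401/160000) = 0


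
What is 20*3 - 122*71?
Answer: -8602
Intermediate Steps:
20*3 - 122*71 = 60 - 8662 = -8602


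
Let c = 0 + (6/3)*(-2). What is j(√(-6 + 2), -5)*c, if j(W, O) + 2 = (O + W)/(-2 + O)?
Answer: 36/7 + 8*I/7 ≈ 5.1429 + 1.1429*I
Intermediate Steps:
j(W, O) = -2 + (O + W)/(-2 + O)
c = -4 (c = 0 + (6*(⅓))*(-2) = 0 + 2*(-2) = 0 - 4 = -4)
j(√(-6 + 2), -5)*c = ((4 + √(-6 + 2) - 1*(-5))/(-2 - 5))*(-4) = ((4 + √(-4) + 5)/(-7))*(-4) = -(4 + 2*I + 5)/7*(-4) = -(9 + 2*I)/7*(-4) = (-9/7 - 2*I/7)*(-4) = 36/7 + 8*I/7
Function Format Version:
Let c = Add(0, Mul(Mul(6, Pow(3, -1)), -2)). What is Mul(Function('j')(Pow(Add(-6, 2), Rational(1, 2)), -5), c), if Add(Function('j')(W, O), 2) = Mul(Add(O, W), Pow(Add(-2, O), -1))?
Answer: Add(Rational(36, 7), Mul(Rational(8, 7), I)) ≈ Add(5.1429, Mul(1.1429, I))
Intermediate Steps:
Function('j')(W, O) = Add(-2, Mul(Pow(Add(-2, O), -1), Add(O, W))) (Function('j')(W, O) = Add(-2, Mul(Add(O, W), Pow(Add(-2, O), -1))) = Add(-2, Mul(Pow(Add(-2, O), -1), Add(O, W))))
c = -4 (c = Add(0, Mul(Mul(6, Rational(1, 3)), -2)) = Add(0, Mul(2, -2)) = Add(0, -4) = -4)
Mul(Function('j')(Pow(Add(-6, 2), Rational(1, 2)), -5), c) = Mul(Mul(Pow(Add(-2, -5), -1), Add(4, Pow(Add(-6, 2), Rational(1, 2)), Mul(-1, -5))), -4) = Mul(Mul(Pow(-7, -1), Add(4, Pow(-4, Rational(1, 2)), 5)), -4) = Mul(Mul(Rational(-1, 7), Add(4, Mul(2, I), 5)), -4) = Mul(Mul(Rational(-1, 7), Add(9, Mul(2, I))), -4) = Mul(Add(Rational(-9, 7), Mul(Rational(-2, 7), I)), -4) = Add(Rational(36, 7), Mul(Rational(8, 7), I))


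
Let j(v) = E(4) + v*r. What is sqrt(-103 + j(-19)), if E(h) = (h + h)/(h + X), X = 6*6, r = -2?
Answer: 18*I*sqrt(5)/5 ≈ 8.0499*I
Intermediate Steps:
X = 36
E(h) = 2*h/(36 + h) (E(h) = (h + h)/(h + 36) = (2*h)/(36 + h) = 2*h/(36 + h))
j(v) = 1/5 - 2*v (j(v) = 2*4/(36 + 4) + v*(-2) = 2*4/40 - 2*v = 2*4*(1/40) - 2*v = 1/5 - 2*v)
sqrt(-103 + j(-19)) = sqrt(-103 + (1/5 - 2*(-19))) = sqrt(-103 + (1/5 + 38)) = sqrt(-103 + 191/5) = sqrt(-324/5) = 18*I*sqrt(5)/5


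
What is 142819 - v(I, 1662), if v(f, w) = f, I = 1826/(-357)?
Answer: 50988209/357 ≈ 1.4282e+5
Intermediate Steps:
I = -1826/357 (I = 1826*(-1/357) = -1826/357 ≈ -5.1148)
142819 - v(I, 1662) = 142819 - 1*(-1826/357) = 142819 + 1826/357 = 50988209/357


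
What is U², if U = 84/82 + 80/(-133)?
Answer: 5317636/29735209 ≈ 0.17883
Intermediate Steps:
U = 2306/5453 (U = 84*(1/82) + 80*(-1/133) = 42/41 - 80/133 = 2306/5453 ≈ 0.42289)
U² = (2306/5453)² = 5317636/29735209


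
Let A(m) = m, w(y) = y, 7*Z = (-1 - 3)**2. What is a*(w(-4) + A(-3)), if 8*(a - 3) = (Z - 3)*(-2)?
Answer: -89/4 ≈ -22.250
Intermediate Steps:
Z = 16/7 (Z = (-1 - 3)**2/7 = (1/7)*(-4)**2 = (1/7)*16 = 16/7 ≈ 2.2857)
a = 89/28 (a = 3 + ((16/7 - 3)*(-2))/8 = 3 + (-5/7*(-2))/8 = 3 + (1/8)*(10/7) = 3 + 5/28 = 89/28 ≈ 3.1786)
a*(w(-4) + A(-3)) = 89*(-4 - 3)/28 = (89/28)*(-7) = -89/4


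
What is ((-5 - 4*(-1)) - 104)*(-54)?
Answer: 5670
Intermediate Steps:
((-5 - 4*(-1)) - 104)*(-54) = ((-5 + 4) - 104)*(-54) = (-1 - 104)*(-54) = -105*(-54) = 5670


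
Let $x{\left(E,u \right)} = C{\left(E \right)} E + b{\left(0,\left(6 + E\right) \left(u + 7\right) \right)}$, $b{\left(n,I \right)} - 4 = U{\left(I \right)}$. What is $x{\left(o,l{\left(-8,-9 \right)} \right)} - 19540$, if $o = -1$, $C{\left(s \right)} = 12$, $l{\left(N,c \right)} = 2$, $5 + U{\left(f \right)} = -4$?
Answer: $-19557$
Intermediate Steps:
$U{\left(f \right)} = -9$ ($U{\left(f \right)} = -5 - 4 = -9$)
$b{\left(n,I \right)} = -5$ ($b{\left(n,I \right)} = 4 - 9 = -5$)
$x{\left(E,u \right)} = -5 + 12 E$ ($x{\left(E,u \right)} = 12 E - 5 = -5 + 12 E$)
$x{\left(o,l{\left(-8,-9 \right)} \right)} - 19540 = \left(-5 + 12 \left(-1\right)\right) - 19540 = \left(-5 - 12\right) - 19540 = -17 - 19540 = -19557$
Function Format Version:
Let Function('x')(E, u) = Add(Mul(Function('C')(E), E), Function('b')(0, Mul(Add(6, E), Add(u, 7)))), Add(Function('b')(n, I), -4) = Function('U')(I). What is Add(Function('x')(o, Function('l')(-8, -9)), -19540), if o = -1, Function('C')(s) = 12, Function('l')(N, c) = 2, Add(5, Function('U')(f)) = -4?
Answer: -19557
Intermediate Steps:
Function('U')(f) = -9 (Function('U')(f) = Add(-5, -4) = -9)
Function('b')(n, I) = -5 (Function('b')(n, I) = Add(4, -9) = -5)
Function('x')(E, u) = Add(-5, Mul(12, E)) (Function('x')(E, u) = Add(Mul(12, E), -5) = Add(-5, Mul(12, E)))
Add(Function('x')(o, Function('l')(-8, -9)), -19540) = Add(Add(-5, Mul(12, -1)), -19540) = Add(Add(-5, -12), -19540) = Add(-17, -19540) = -19557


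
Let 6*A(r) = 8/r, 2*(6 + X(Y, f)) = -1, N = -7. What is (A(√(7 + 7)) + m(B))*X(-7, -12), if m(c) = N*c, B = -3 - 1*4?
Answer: -637/2 - 13*√14/21 ≈ -320.82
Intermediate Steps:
X(Y, f) = -13/2 (X(Y, f) = -6 + (½)*(-1) = -6 - ½ = -13/2)
B = -7 (B = -3 - 4 = -7)
A(r) = 4/(3*r) (A(r) = (8/r)/6 = 4/(3*r))
m(c) = -7*c
(A(√(7 + 7)) + m(B))*X(-7, -12) = (4/(3*(√(7 + 7))) - 7*(-7))*(-13/2) = (4/(3*(√14)) + 49)*(-13/2) = (4*(√14/14)/3 + 49)*(-13/2) = (2*√14/21 + 49)*(-13/2) = (49 + 2*√14/21)*(-13/2) = -637/2 - 13*√14/21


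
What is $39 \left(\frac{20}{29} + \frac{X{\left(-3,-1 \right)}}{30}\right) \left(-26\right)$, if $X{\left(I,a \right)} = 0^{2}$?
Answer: $- \frac{20280}{29} \approx -699.31$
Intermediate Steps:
$X{\left(I,a \right)} = 0$
$39 \left(\frac{20}{29} + \frac{X{\left(-3,-1 \right)}}{30}\right) \left(-26\right) = 39 \left(\frac{20}{29} + \frac{0}{30}\right) \left(-26\right) = 39 \left(20 \cdot \frac{1}{29} + 0 \cdot \frac{1}{30}\right) \left(-26\right) = 39 \left(\frac{20}{29} + 0\right) \left(-26\right) = 39 \cdot \frac{20}{29} \left(-26\right) = \frac{780}{29} \left(-26\right) = - \frac{20280}{29}$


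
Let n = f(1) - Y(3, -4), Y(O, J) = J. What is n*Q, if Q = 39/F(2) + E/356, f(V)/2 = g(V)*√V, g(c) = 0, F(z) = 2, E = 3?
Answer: 6945/89 ≈ 78.034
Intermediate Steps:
f(V) = 0 (f(V) = 2*(0*√V) = 2*0 = 0)
Q = 6945/356 (Q = 39/2 + 3/356 = 6945/356 ≈ 19.508)
n = 4 (n = 0 - 1*(-4) = 0 + 4 = 4)
n*Q = 4*(6945/356) = 6945/89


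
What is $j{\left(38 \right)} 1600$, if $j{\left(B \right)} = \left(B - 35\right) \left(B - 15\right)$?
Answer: $110400$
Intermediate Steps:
$j{\left(B \right)} = \left(-35 + B\right) \left(-15 + B\right)$
$j{\left(38 \right)} 1600 = \left(525 + 38^{2} - 1900\right) 1600 = \left(525 + 1444 - 1900\right) 1600 = 69 \cdot 1600 = 110400$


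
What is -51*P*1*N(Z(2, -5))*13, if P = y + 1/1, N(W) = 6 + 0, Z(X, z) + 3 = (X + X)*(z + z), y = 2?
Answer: -11934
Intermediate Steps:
Z(X, z) = -3 + 4*X*z (Z(X, z) = -3 + (X + X)*(z + z) = -3 + (2*X)*(2*z) = -3 + 4*X*z)
N(W) = 6
P = 3 (P = 2 + 1/1 = 2 + 1*1 = 2 + 1 = 3)
-51*P*1*N(Z(2, -5))*13 = -51*3*1*6*13 = -153*6*13 = -51*18*13 = -918*13 = -11934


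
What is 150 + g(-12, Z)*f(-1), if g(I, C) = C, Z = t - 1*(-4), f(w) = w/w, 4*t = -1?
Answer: 615/4 ≈ 153.75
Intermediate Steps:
t = -¼ (t = (¼)*(-1) = -¼ ≈ -0.25000)
f(w) = 1
Z = 15/4 (Z = -¼ - 1*(-4) = -¼ + 4 = 15/4 ≈ 3.7500)
150 + g(-12, Z)*f(-1) = 150 + (15/4)*1 = 150 + 15/4 = 615/4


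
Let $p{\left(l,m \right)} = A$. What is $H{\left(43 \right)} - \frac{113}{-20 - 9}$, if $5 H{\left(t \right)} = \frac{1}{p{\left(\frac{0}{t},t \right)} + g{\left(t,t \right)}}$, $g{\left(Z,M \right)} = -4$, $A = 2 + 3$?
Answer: $\frac{594}{145} \approx 4.0965$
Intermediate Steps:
$A = 5$
$p{\left(l,m \right)} = 5$
$H{\left(t \right)} = \frac{1}{5}$ ($H{\left(t \right)} = \frac{1}{5 \left(5 - 4\right)} = \frac{1}{5 \cdot 1} = \frac{1}{5} \cdot 1 = \frac{1}{5}$)
$H{\left(43 \right)} - \frac{113}{-20 - 9} = \frac{1}{5} - \frac{113}{-20 - 9} = \frac{1}{5} - \frac{113}{-29} = \frac{1}{5} - - \frac{113}{29} = \frac{1}{5} + \frac{113}{29} = \frac{594}{145}$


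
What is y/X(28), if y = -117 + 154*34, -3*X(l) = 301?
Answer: -15357/301 ≈ -51.020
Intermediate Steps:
X(l) = -301/3 (X(l) = -⅓*301 = -301/3)
y = 5119 (y = -117 + 5236 = 5119)
y/X(28) = 5119/(-301/3) = 5119*(-3/301) = -15357/301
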